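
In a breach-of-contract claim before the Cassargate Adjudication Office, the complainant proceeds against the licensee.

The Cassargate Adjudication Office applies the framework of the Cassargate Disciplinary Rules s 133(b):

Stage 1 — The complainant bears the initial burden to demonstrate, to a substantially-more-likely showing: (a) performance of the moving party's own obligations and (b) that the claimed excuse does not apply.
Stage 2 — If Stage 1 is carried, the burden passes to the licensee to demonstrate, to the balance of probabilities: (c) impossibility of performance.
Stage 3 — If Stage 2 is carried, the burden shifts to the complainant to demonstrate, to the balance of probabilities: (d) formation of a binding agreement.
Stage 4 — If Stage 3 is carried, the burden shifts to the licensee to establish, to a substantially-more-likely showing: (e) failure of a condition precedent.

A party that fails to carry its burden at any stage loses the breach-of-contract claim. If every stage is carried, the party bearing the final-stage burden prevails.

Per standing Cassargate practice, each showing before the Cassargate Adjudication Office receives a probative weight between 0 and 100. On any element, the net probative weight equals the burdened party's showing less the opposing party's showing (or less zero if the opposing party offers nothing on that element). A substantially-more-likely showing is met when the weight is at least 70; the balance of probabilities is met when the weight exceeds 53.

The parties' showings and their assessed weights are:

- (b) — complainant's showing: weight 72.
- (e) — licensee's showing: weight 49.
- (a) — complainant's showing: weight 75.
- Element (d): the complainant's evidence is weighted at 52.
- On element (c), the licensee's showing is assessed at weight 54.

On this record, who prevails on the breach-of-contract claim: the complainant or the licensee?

At Stage 1 the complainant must meet a substantially-more-likely showing (weight is at least 70): on (a) the weight is 75, ≥ 70, so (a) meets the standard; on (b) the weight is 72, which does reach 70, so (b) meets the standard.
  The complainant carries Stage 1; the licensee now bears the burden.
At Stage 2 the licensee must meet the balance of probabilities (weight exceeds 53): on (c) the weight is 54, > 53, so (c) meets the standard.
  All elements met. The burden passes to the complainant.
At Stage 3 the complainant must meet the balance of probabilities (weight exceeds 53): on (d) the weight is 52, which does not exceed 53, so (d) does not meet the standard.
  Stage 3 not carried; the complainant fails its burden.
So the licensee prevails.

licensee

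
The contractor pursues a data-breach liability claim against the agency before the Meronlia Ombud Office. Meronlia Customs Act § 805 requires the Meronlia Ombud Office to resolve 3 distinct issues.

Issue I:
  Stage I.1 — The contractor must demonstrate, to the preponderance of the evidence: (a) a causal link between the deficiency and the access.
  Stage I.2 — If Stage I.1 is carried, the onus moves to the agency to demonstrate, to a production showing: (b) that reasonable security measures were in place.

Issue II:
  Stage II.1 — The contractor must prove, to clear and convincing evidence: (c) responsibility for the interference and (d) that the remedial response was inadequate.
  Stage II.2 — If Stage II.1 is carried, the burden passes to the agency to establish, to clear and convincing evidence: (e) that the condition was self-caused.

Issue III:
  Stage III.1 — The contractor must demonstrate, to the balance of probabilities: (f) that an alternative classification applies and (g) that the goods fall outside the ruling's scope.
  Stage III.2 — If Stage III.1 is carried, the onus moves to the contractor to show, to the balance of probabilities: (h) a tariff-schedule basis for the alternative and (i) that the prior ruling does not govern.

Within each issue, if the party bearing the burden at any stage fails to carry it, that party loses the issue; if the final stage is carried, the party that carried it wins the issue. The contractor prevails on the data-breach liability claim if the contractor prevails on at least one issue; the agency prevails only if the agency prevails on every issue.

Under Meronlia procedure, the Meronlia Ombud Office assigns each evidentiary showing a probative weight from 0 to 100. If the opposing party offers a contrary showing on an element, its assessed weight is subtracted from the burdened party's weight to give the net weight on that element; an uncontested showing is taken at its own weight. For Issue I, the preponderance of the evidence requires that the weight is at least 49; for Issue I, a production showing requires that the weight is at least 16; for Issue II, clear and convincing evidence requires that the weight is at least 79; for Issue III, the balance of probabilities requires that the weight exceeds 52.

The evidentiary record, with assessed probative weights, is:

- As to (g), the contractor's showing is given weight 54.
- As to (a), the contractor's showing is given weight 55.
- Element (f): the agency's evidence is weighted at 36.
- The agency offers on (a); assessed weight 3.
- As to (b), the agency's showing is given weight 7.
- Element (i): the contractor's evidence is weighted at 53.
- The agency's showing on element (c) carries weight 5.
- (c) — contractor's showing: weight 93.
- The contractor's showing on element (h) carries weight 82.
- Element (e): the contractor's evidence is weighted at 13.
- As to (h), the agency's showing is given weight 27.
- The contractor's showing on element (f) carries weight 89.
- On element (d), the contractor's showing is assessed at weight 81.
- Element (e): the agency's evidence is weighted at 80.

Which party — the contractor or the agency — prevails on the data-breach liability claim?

— Issue I —
At Stage I.1 the contractor must meet the preponderance of the evidence (weight is at least 49): on (a) the weight is 55 less the opposing 3 gives net 52, ≥ 49, so (a) meets the standard.
  All elements met. The burden passes to the agency.
At Stage I.2 the agency must meet a production showing (weight is at least 16): on (b) the weight is 7, < 16, so (b) does not meet the standard.
  Stage I.2 not carried; the agency fails its burden.
So the contractor prevails on this issue.
— Issue II —
Stage II.1 (contractor, clear and convincing evidence, weight is at least 79): (c) net 93−5=88 ≥ 79 — meets; (d) 81 ≥ 79 — meets.
  Stage II.1 carried; the burden shifts to the agency.
Stage II.2 (agency, clear and convincing evidence, weight is at least 79): (e) net 80−13=67 < 79 — fails.
  Stage II.2 not carried; the agency fails its burden.
So the contractor prevails on this issue.
— Issue III —
Stage III.1 (contractor, the balance of probabilities, weight exceeds 52): (f) net 89−36=53 > 52 — meets; (g) 54 > 52 — meets.
  Stage III.1 carried; the burden remains with the contractor.
Stage III.2 (contractor, the balance of probabilities, weight exceeds 52): (h) net 82−27=55 > 52 — meets; (i) 53 > 52 — meets.
  All elements met at the final stage.
Every stage carried; the contractor prevails on this issue.
Per-issue: Issue I → contractor; Issue II → contractor; Issue III → contractor. The contractor must prevail on at least one issue; overall, the contractor prevails.

contractor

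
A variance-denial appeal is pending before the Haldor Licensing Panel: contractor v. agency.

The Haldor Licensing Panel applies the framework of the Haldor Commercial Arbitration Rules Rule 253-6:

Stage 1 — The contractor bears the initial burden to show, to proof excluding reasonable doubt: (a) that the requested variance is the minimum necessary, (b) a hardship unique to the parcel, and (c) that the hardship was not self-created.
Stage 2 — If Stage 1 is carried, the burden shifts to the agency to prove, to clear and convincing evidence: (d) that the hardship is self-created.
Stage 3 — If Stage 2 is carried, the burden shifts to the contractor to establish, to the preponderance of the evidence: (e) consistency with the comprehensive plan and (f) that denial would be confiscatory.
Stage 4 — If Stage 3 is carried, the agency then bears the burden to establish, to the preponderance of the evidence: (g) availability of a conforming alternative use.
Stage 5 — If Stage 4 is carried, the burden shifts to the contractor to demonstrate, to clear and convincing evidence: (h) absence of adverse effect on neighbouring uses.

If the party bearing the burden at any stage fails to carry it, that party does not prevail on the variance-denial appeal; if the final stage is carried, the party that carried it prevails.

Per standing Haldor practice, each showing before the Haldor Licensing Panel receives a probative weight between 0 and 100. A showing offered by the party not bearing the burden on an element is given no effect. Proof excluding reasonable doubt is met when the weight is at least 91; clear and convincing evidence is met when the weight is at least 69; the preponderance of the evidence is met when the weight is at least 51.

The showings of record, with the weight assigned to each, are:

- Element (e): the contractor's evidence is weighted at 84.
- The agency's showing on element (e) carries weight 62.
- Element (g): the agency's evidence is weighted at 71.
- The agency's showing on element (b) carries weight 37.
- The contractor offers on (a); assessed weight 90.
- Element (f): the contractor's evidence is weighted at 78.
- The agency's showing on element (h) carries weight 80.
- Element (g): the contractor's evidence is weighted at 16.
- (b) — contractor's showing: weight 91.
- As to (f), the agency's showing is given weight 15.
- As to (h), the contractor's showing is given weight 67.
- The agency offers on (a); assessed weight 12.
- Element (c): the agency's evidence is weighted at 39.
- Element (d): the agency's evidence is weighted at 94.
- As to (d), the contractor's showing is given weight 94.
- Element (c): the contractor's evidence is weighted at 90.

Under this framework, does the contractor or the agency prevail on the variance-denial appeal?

Stage 1 — burden on contractor; standard: proof excluding reasonable doubt (weight is at least 91).
    (a): 90 (agency's 12 disregarded) < 91 [not met]
    (b): 91 (agency's 37 disregarded) ≥ 91 [met]
    (c): 90 (agency's 39 disregarded) < 91 [not met]
  The contractor does not carry Stage 1.
The agency prevails.

agency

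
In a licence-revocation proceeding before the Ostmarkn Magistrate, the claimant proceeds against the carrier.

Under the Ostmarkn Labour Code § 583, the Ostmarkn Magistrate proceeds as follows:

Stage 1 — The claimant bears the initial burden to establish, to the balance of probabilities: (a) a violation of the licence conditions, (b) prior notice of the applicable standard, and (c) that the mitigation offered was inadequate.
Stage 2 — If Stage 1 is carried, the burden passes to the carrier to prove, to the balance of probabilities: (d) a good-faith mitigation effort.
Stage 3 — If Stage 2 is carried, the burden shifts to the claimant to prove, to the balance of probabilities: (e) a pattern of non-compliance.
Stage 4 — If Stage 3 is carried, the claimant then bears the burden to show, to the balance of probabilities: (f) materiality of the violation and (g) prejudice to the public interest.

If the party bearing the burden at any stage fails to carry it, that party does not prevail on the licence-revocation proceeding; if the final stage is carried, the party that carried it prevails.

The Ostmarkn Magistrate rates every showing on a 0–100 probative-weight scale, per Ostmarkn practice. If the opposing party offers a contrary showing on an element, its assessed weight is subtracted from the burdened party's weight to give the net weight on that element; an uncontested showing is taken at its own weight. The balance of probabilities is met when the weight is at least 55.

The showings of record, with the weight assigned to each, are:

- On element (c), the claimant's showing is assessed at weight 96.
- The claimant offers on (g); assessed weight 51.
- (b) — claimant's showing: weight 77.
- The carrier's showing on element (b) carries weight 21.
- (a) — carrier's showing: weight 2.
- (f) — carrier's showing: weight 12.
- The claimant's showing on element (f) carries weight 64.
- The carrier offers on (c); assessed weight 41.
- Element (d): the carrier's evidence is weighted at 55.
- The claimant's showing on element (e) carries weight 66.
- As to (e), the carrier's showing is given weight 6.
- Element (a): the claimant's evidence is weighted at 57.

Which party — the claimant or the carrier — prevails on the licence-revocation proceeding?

carrier

Stage 1 — burden on claimant; standard: the balance of probabilities (weight is at least 55).
    (a): 57 − 2 = 55 ≥ 55 [met]
    (b): 77 − 21 = 56 ≥ 55 [met]
    (c): 96 − 41 = 55 ≥ 55 [met]
  Stage 1 is satisfied; the onus moves to the carrier.
Stage 2 — burden on carrier; standard: the balance of probabilities (weight is at least 55).
    (d): 55 ≥ 55 [met]
  Stage 2 carried; the burden shifts to the claimant.
Stage 3 — burden on claimant; standard: the balance of probabilities (weight is at least 55).
    (e): 66 − 6 = 60 ≥ 55 [met]
  Stage 3 carried; the burden remains with the claimant.
Stage 4 — burden on claimant; standard: the balance of probabilities (weight is at least 55).
    (f): 64 − 12 = 52 < 55 [not met]
    (g): 51 < 55 [not met]
  Stage 4 not carried; the claimant fails its burden.
The analysis ends at Stage 4; the carrier prevails.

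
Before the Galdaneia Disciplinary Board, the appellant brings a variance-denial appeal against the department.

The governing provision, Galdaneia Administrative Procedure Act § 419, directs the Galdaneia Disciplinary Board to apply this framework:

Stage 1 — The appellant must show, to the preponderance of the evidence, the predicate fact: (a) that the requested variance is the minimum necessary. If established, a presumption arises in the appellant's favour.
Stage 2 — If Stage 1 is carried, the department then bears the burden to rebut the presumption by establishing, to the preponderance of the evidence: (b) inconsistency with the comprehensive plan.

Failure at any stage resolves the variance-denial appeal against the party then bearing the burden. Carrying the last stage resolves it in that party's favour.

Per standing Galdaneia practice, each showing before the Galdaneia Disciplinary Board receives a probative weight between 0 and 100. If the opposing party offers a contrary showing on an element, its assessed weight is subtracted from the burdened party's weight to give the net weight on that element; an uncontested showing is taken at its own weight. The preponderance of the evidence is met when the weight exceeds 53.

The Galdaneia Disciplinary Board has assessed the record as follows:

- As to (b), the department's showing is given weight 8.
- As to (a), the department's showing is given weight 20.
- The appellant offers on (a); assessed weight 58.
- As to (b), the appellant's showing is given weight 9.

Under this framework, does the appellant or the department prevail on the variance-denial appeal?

Stage 1 (appellant, the preponderance of the evidence, weight exceeds 53): (a) net 58−20=38 ≤ 53 — fails.
  The appellant does not carry Stage 1.
The department prevails.

department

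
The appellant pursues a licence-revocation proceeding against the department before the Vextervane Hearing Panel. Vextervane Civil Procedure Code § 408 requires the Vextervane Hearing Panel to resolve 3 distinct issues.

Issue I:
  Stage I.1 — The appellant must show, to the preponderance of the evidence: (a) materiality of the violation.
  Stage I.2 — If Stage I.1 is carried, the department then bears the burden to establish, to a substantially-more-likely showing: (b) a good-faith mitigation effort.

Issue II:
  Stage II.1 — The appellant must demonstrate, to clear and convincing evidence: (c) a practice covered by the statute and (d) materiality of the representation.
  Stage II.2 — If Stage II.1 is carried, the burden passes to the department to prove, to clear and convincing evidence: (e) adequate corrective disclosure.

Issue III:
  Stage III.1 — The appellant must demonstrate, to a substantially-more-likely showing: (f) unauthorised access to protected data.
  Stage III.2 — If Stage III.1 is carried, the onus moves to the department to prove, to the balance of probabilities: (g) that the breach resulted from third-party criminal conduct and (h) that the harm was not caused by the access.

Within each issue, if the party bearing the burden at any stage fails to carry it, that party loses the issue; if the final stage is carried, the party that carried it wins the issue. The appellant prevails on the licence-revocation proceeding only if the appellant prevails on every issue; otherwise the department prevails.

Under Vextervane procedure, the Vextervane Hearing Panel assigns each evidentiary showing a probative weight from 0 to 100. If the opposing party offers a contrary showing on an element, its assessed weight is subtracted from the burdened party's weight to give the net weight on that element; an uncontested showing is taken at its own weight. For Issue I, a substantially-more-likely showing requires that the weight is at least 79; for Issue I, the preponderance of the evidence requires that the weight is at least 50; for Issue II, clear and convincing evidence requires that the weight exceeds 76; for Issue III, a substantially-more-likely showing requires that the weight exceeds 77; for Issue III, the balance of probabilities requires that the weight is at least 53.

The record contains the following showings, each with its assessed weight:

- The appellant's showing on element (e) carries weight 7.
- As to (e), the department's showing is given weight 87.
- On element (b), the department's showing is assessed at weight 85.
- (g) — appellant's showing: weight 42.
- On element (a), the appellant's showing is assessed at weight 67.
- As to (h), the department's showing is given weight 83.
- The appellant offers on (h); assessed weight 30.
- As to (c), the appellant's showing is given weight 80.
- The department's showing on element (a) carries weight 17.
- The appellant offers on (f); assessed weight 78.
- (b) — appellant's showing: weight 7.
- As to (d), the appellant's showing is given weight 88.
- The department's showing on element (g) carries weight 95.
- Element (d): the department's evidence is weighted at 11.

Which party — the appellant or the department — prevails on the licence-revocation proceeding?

department

— Issue I —
Stage I.1 — burden on appellant; standard: the preponderance of the evidence (weight is at least 50).
    (a): 67 − 17 = 50 ≥ 50 [met]
  Stage I.1 carried; the burden shifts to the department.
Stage I.2 — burden on department; standard: a substantially-more-likely showing (weight is at least 79).
    (b): 85 − 7 = 78 < 79 [not met]
  Not every element is met, so the department fails to carry Stage I.2.
The analysis ends at Stage I.2; the appellant prevails on this issue.
— Issue II —
At Stage II.1 the appellant must meet clear and convincing evidence (weight exceeds 76): on (c) the weight is 80, which does exceed 76, so (c) meets the standard; on (d) the weight is 88 less the opposing 11 gives net 77, > 76, so (d) meets the standard.
  The appellant carries Stage II.1; the department now bears the burden.
At Stage II.2 the department must meet clear and convincing evidence (weight exceeds 76): on (e) the weight is 87 less the opposing 7 gives net 80, which does exceed 76, so (e) meets the standard.
  The department carries the last stage.
With every stage satisfied, the department prevails on this issue.
— Issue III —
At Stage III.1 the appellant must meet a substantially-more-likely showing (weight exceeds 77): on (f) the weight is 78, > 77, so (f) meets the standard.
  The appellant carries Stage III.1; the department now bears the burden.
At Stage III.2 the department must meet the balance of probabilities (weight is at least 53): on (g) the weight is 95 less the opposing 42 gives net 53, which does reach 53, so (g) meets the standard; on (h) the weight is 83 less the opposing 30 gives net 53, ≥ 53, so (h) meets the standard.
  All elements met at the final stage.
All stages carried — the department prevails on this issue.
Per-issue: Issue I → appellant; Issue II → department; Issue III → department. The appellant must prevail on every issue; overall, the department prevails.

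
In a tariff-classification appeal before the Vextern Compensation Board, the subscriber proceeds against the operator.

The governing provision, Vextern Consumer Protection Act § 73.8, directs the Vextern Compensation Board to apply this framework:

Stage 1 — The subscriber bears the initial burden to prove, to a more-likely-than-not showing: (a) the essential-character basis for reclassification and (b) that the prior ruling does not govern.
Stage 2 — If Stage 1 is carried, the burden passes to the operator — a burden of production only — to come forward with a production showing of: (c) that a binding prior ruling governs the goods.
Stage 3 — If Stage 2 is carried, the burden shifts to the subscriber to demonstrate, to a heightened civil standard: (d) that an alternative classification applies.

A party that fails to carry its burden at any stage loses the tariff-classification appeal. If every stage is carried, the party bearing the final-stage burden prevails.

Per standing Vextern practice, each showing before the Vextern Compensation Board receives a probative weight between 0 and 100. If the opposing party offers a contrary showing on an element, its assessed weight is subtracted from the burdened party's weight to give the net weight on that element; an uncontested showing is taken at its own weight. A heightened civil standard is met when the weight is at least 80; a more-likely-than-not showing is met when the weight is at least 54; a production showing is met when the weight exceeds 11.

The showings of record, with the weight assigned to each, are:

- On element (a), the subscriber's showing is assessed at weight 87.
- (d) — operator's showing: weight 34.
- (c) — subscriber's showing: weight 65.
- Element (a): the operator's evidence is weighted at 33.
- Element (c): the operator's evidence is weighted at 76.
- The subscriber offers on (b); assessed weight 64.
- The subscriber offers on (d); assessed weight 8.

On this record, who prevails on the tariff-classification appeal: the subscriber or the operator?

Stage 1 — burden on subscriber; standard: a more-likely-than-not showing (weight is at least 54).
    (a): 87 − 33 = 54 ≥ 54 [met]
    (b): 64 ≥ 54 [met]
  All elements met. The burden passes to the operator.
Stage 2 — burden on operator; standard: a production showing (weight exceeds 11).
    (c): 76 − 65 = 11 ≤ 11 [not met]
  The operator does not carry Stage 2.
So the subscriber prevails.

subscriber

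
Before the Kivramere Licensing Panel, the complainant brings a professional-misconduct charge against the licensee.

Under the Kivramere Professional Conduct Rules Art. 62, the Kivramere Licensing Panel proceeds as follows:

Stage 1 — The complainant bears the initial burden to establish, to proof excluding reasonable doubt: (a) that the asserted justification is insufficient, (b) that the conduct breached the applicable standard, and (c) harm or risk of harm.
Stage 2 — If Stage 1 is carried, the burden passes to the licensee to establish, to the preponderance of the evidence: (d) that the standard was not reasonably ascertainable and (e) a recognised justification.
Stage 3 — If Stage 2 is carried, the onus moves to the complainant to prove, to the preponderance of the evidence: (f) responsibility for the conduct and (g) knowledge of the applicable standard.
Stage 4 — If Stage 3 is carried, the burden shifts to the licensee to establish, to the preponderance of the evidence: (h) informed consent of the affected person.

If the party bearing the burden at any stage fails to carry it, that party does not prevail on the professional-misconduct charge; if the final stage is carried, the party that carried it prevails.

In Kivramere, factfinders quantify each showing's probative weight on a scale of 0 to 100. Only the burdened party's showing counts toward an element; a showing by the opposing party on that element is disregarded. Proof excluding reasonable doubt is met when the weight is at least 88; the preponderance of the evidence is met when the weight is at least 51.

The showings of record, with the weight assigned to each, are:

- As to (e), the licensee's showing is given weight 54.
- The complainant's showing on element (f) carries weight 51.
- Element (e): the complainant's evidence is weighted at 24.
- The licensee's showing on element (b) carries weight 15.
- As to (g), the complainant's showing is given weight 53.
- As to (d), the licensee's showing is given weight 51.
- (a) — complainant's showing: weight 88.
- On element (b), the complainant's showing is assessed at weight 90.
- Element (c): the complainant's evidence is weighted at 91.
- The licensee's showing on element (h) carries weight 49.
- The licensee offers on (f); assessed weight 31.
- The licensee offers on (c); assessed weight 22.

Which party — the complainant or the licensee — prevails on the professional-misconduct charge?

complainant

At Stage 1 the complainant must meet proof excluding reasonable doubt (weight is at least 88): on (a) the weight is 88, which does reach 88, so (a) meets the standard; on (b) the weight is 90 (the licensee's 15 is given no effect), which does reach 88, so (b) meets the standard; on (c) the weight is 91 (the licensee's 22 is given no effect), which does reach 88, so (c) meets the standard.
  Stage 1 carried; the burden shifts to the licensee.
At Stage 2 the licensee must meet the preponderance of the evidence (weight is at least 51): on (d) the weight is 51, ≥ 51, so (d) meets the standard; on (e) the weight is 54 (the complainant's 24 is given no effect), which does reach 51, so (e) meets the standard.
  Stage 2 is satisfied; the onus moves to the complainant.
At Stage 3 the complainant must meet the preponderance of the evidence (weight is at least 51): on (f) the weight is 51 (the licensee's 31 is given no effect), which does reach 51, so (f) meets the standard; on (g) the weight is 53, which does reach 51, so (g) meets the standard.
  All elements met. The burden passes to the licensee.
At Stage 4 the licensee must meet the preponderance of the evidence (weight is at least 51): on (h) the weight is 49, < 51, so (h) does not meet the standard.
  Stage 4 not carried; the licensee fails its burden.
The analysis ends at Stage 4; the complainant prevails.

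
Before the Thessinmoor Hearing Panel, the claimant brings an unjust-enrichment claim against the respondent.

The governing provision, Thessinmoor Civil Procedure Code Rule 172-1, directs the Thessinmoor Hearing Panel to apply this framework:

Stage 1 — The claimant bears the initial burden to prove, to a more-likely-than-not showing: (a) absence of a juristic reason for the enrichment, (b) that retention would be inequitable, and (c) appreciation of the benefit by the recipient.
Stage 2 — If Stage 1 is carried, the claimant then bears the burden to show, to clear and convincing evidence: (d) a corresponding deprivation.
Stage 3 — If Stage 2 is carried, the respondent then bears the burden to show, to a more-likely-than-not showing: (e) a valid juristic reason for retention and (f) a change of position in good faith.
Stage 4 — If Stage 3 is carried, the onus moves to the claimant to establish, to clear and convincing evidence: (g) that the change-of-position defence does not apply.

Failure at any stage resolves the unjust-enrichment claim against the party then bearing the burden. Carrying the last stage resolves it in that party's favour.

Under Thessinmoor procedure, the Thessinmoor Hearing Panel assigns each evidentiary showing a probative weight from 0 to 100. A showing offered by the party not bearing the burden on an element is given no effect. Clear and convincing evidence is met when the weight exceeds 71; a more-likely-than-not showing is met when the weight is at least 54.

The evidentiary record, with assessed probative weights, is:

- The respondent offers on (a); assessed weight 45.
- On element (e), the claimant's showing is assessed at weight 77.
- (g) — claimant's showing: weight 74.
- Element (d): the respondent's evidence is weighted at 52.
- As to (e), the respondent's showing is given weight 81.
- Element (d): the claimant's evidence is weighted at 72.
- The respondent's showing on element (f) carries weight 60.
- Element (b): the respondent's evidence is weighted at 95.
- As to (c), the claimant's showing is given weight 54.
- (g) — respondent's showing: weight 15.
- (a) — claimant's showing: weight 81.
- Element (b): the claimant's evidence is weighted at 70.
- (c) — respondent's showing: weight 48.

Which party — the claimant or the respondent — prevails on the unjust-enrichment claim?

claimant

At Stage 1 the claimant must meet a more-likely-than-not showing (weight is at least 54): on (a) the weight is 81 (the respondent's 45 is given no effect), which does reach 54, so (a) meets the standard; on (b) the weight is 70 (the respondent's 95 is given no effect), ≥ 54, so (b) meets the standard; on (c) the weight is 54 (the respondent's 48 is given no effect), which does reach 54, so (c) meets the standard.
  Stage 1 is satisfied; the claimant continues to bear the burden.
At Stage 2 the claimant must meet clear and convincing evidence (weight exceeds 71): on (d) the weight is 72 (the respondent's 52 is given no effect), > 71, so (d) meets the standard.
  Stage 2 is satisfied; the onus moves to the respondent.
At Stage 3 the respondent must meet a more-likely-than-not showing (weight is at least 54): on (e) the weight is 81 (the claimant's 77 is given no effect), which does reach 54, so (e) meets the standard; on (f) the weight is 60, ≥ 54, so (f) meets the standard.
  The respondent carries Stage 3; the claimant now bears the burden.
At Stage 4 the claimant must meet clear and convincing evidence (weight exceeds 71): on (g) the weight is 74 (the respondent's 15 is given no effect), > 71, so (g) meets the standard.
  Stage 4 carried; the final stage is satisfied.
All stages carried — the claimant prevails.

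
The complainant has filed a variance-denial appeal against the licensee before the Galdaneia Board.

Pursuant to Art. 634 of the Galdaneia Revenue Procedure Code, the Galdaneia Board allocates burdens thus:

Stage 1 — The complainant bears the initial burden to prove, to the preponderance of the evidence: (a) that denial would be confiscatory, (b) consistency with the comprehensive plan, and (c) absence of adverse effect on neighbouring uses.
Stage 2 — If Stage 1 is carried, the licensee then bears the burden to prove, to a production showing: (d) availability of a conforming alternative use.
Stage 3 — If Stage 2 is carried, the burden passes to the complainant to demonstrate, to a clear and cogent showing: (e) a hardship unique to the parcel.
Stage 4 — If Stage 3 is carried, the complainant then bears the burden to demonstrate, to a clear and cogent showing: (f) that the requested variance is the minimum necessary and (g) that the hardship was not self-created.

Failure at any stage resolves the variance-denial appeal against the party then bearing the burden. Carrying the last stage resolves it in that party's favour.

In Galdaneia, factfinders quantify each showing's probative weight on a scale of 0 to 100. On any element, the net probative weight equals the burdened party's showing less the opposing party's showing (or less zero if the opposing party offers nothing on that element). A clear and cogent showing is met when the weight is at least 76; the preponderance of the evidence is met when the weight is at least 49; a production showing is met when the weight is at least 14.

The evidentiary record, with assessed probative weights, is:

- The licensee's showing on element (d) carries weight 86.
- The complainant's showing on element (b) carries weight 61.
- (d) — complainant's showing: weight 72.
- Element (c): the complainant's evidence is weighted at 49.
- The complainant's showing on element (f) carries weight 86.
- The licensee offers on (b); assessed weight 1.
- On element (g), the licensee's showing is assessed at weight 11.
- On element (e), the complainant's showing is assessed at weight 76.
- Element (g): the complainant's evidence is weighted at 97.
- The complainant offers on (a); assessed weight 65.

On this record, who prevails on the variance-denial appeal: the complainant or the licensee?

complainant

At Stage 1 the complainant must meet the preponderance of the evidence (weight is at least 49): on (a) the weight is 65, which does reach 49, so (a) meets the standard; on (b) the weight is 61 less the opposing 1 gives net 60, ≥ 49, so (b) meets the standard; on (c) the weight is 49, ≥ 49, so (c) meets the standard.
  All elements met. The burden passes to the licensee.
At Stage 2 the licensee must meet a production showing (weight is at least 14): on (d) the weight is 86 less the opposing 72 gives net 14, which does reach 14, so (d) meets the standard.
  All elements met. The burden passes to the complainant.
At Stage 3 the complainant must meet a clear and cogent showing (weight is at least 76): on (e) the weight is 76, ≥ 76, so (e) meets the standard.
  Stage 3 carried; the burden remains with the complainant.
At Stage 4 the complainant must meet a clear and cogent showing (weight is at least 76): on (f) the weight is 86, ≥ 76, so (f) meets the standard; on (g) the weight is 97 less the opposing 11 gives net 86, ≥ 76, so (g) meets the standard.
  The complainant carries the last stage.
All stages carried — the complainant prevails.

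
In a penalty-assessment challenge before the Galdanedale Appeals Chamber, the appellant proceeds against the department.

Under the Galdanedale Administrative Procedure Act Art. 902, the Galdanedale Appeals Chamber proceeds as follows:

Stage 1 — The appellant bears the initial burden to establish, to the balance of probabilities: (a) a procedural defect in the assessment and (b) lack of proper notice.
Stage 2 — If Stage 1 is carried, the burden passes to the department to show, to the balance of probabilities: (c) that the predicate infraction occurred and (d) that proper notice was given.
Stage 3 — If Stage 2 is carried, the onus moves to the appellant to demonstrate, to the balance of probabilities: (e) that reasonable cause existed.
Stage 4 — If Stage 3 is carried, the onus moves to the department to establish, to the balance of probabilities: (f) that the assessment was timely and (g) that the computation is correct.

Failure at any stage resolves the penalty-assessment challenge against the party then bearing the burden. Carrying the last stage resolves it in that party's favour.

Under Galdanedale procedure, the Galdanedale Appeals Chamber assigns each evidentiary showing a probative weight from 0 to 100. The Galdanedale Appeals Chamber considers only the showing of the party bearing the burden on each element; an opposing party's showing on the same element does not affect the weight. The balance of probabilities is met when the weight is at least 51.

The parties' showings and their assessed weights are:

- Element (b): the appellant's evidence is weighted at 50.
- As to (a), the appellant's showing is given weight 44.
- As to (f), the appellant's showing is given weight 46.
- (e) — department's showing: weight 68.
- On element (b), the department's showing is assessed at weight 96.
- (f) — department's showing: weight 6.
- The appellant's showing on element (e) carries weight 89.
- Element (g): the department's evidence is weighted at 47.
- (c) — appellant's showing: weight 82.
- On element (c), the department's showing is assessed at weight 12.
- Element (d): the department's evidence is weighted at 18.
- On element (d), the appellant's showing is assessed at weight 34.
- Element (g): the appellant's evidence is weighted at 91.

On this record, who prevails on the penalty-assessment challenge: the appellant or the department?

At Stage 1 the appellant must meet the balance of probabilities (weight is at least 51): on (a) the weight is 44, < 51, so (a) does not meet the standard; on (b) the weight is 50 (the department's 96 is given no effect), which does not reach 51, so (b) does not meet the standard.
  Not every element is met, so the appellant fails to carry Stage 1.
So the department prevails.

department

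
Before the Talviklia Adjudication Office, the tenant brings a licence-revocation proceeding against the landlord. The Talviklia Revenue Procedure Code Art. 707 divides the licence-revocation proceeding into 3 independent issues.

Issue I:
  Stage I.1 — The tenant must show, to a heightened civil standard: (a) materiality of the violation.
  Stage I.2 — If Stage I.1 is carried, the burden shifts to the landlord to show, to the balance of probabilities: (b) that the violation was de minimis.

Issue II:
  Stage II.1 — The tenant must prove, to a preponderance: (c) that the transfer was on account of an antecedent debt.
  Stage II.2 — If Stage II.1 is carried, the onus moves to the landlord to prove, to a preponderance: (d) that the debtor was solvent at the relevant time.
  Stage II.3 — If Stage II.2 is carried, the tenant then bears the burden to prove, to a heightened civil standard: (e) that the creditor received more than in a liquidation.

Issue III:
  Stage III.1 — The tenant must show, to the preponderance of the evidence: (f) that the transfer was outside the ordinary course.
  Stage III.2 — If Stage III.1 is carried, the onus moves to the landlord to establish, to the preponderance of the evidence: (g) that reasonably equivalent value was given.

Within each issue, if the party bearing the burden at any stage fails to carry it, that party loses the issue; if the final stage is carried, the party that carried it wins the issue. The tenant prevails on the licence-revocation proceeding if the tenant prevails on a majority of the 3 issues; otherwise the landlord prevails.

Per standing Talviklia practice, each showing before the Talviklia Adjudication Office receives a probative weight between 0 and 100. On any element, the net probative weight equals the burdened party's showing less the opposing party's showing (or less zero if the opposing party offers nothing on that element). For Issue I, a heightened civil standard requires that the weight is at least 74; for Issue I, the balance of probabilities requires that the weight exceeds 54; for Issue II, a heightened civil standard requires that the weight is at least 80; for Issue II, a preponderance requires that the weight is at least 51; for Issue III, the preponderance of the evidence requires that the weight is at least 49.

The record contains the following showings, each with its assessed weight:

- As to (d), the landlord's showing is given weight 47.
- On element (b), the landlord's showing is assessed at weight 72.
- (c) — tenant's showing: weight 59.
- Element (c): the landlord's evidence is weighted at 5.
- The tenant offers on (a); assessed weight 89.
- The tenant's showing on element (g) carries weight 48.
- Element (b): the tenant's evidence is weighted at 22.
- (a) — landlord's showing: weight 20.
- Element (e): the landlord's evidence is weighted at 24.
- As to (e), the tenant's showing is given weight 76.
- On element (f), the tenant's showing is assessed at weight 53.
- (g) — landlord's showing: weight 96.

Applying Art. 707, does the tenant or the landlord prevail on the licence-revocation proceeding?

— Issue I —
Stage I.1 (tenant, a heightened civil standard, weight is at least 74): (a) net 89−20=69 < 74 — fails.
  Not every element is met, so the tenant fails to carry Stage I.1.
The analysis ends at Stage I.1; the landlord prevails on this issue.
— Issue II —
Stage II.1 (tenant, a preponderance, weight is at least 51): (c) net 59−5=54 ≥ 51 — meets.
  Stage II.1 is satisfied; the onus moves to the landlord.
Stage II.2 (landlord, a preponderance, weight is at least 51): (d) 47 < 51 — fails.
  The landlord does not carry Stage II.2.
The analysis ends at Stage II.2; the tenant prevails on this issue.
— Issue III —
Stage III.1 (tenant, the preponderance of the evidence, weight is at least 49): (f) 53 ≥ 49 — meets.
  Stage III.1 is satisfied; the onus moves to the landlord.
Stage III.2 (landlord, the preponderance of the evidence, weight is at least 49): (g) net 96−48=48 < 49 — fails.
  Not every element is met, so the landlord fails to carry Stage III.2.
The tenant prevails on this issue.
Per-issue: Issue I → landlord; Issue II → tenant; Issue III → tenant. The tenant must prevail on a majority of issues; overall, the tenant prevails.

tenant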